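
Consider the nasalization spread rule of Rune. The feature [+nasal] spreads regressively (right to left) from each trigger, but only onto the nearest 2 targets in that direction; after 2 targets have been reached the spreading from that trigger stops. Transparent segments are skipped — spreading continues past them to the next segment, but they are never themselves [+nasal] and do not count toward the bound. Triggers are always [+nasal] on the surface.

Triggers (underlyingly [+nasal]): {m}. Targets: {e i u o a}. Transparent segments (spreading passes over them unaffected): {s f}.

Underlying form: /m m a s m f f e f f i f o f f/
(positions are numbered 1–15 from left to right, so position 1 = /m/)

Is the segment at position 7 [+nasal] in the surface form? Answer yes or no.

From /m/ at 1 leftward: word edge.
From /m/ at 2 leftward: 1 /m/ is itself a trigger — this domain ends here.
From /m/ at 5 leftward: 4 /s/ transparent; 3 /a/ → [+nasal]; 2 /m/ is itself a trigger — this domain ends here.
Targets with no active source: positions 8 11 13 stay [-nasal].
[+nasal] positions on the surface: 1 2 3 5.

no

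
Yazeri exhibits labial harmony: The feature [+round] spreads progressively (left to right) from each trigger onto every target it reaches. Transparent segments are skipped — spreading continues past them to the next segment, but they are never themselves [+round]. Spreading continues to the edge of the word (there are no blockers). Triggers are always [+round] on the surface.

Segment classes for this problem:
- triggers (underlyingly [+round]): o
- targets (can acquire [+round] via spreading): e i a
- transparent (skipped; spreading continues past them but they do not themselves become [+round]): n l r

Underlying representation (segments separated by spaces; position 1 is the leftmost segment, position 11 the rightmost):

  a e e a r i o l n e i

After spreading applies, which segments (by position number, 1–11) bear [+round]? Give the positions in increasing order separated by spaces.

From /o/ at 7 rightward: 8 /l/ transparent; 9 /n/ transparent; 10 /e/ → [+round]; 11 /i/ → [+round]; word edge.
Targets with no active source: positions 1 2 3 4 6 stay [-round].

7 10 11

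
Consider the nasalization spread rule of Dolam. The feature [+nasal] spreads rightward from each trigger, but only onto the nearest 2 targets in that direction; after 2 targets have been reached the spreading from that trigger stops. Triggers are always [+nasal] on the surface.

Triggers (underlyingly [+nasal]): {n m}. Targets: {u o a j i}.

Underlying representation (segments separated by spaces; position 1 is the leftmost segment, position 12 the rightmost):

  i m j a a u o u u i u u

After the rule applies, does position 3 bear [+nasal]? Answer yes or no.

yes

From /m/ at 2 rightward: 3 /j/ → [+nasal]; 4 /a/ → [+nasal]; bound reached.
Targets with no active source: positions 1 5 6 7 8 9 10 11 12 stay [-nasal].
[+nasal] positions on the surface: 2 3 4.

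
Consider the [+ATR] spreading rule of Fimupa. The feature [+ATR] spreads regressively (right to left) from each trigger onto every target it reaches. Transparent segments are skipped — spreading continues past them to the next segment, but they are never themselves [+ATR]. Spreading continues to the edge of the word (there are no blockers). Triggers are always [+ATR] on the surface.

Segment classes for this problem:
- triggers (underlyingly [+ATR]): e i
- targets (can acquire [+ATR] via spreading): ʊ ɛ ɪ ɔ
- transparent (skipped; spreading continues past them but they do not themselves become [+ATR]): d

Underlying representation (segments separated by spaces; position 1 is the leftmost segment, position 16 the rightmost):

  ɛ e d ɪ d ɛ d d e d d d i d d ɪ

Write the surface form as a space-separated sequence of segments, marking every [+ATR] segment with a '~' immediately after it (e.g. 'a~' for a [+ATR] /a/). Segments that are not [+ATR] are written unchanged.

From /e/ at 2 leftward: 1 /ɛ/ → [+ATR]; word edge.
From /e/ at 9 leftward: 8 /d/ transparent; 7 /d/ transparent; 6 /ɛ/ → [+ATR]; 5 /d/ transparent; 4 /ɪ/ → [+ATR]; 3 /d/ transparent; 2 /e/ is itself a trigger — this domain ends here.
From /i/ at 13 leftward: 12 /d/ transparent; 11 /d/ transparent; 10 /d/ transparent; 9 /e/ is itself a trigger — this domain ends here.
Target with no active source: position 16 stays [-ATR].
[+ATR] positions on the surface: 1 2 4 6 9 13.

ɛ~ e~ d ɪ~ d ɛ~ d d e~ d d d i~ d d ɪ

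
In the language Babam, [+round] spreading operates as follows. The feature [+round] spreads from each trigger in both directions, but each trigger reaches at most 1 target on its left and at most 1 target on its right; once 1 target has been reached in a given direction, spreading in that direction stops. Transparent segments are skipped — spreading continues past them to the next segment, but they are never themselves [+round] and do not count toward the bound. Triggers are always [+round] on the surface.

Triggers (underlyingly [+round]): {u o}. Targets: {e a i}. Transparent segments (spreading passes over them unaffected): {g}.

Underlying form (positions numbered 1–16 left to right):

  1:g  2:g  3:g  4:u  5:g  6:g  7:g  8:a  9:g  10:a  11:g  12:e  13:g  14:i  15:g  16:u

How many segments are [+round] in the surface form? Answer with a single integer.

4

From /u/ at 4 rightward: 5 /g/ transparent; 6 /g/ transparent; 7 /g/ transparent; 8 /a/ → [+round]; bound reached.
From /u/ at 4 leftward: 3 /g/ transparent; 2 /g/ transparent; 1 /g/ transparent; word edge.
From /u/ at 16 rightward: word edge.
From /u/ at 16 leftward: 15 /g/ transparent; 14 /i/ → [+round]; bound reached.
Targets with no active source: positions 10 12 stay [-round].
[+round] positions on the surface: 4 8 14 16.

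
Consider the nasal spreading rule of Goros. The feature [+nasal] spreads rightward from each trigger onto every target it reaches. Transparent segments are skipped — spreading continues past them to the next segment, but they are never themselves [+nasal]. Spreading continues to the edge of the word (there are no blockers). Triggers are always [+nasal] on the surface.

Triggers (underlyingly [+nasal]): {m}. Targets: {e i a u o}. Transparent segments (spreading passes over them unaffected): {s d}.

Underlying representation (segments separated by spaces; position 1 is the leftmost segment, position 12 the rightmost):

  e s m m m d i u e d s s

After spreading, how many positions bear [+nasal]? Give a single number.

From /m/ at 3 rightward: 4 /m/ is itself a trigger — this domain ends here.
From /m/ at 4 rightward: 5 /m/ is itself a trigger — this domain ends here.
From /m/ at 5 rightward: 6 /d/ transparent; 7 /i/ → [+nasal]; 8 /u/ → [+nasal]; 9 /e/ → [+nasal]; 10 /d/ transparent; 11 /s/ transparent; 12 /s/ transparent; word edge.
Target with no active source: position 1 stays [-nasal].
[+nasal] positions on the surface: 3 4 5 7 8 9.

6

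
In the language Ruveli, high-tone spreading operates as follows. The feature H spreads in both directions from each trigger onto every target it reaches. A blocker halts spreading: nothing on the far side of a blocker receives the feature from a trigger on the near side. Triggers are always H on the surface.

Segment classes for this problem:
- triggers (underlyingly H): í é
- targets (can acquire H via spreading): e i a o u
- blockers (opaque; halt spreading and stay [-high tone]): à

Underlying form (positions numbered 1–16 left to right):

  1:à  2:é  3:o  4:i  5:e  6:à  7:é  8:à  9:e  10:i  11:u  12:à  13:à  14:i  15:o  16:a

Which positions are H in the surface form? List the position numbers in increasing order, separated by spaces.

From /é/ at 2 rightward: 3 /o/ → H; 4 /i/ → H; 5 /e/ → H; 6 /à/ blocks.
From /é/ at 2 leftward: 1 /à/ blocks.
From /é/ at 7 rightward: 8 /à/ blocks.
From /é/ at 7 leftward: 6 /à/ blocks.
Targets with no active source: positions 9 10 11 14 15 16 stay [-high tone].

2 3 4 5 7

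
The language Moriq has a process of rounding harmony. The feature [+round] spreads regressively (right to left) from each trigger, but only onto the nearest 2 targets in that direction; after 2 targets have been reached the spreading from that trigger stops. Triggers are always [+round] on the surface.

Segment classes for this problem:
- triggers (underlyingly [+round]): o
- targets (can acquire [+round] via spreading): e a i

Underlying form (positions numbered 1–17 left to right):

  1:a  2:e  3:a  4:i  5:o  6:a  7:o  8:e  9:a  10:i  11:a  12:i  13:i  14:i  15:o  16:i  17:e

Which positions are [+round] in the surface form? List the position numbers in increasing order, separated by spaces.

From /o/ at 5 leftward: 4 /i/ → [+round]; 3 /a/ → [+round]; bound reached.
From /o/ at 7 leftward: 6 /a/ → [+round]; 5 /o/ is itself a trigger — this domain ends here.
From /o/ at 15 leftward: 14 /i/ → [+round]; 13 /i/ → [+round]; bound reached.
Targets with no active source: positions 1 2 8 9 10 11 12 16 17 stay [-round].

3 4 5 6 7 13 14 15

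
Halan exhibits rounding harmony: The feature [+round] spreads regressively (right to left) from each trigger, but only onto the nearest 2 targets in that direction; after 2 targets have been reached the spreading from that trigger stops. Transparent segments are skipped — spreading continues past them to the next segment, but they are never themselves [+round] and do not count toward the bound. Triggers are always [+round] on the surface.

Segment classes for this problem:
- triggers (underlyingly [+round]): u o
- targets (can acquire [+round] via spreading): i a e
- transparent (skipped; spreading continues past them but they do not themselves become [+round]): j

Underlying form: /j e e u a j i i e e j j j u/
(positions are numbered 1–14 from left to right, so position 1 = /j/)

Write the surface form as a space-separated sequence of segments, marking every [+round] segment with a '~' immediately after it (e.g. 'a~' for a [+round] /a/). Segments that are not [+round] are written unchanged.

From /u/ at 4 leftward: 3 /e/ → [+round]; 2 /e/ → [+round]; bound reached.
From /u/ at 14 leftward: 13 /j/ transparent; 12 /j/ transparent; 11 /j/ transparent; 10 /e/ → [+round]; 9 /e/ → [+round]; bound reached.
Targets with no active source: positions 5 7 8 stay [-round].
[+round] positions on the surface: 2 3 4 9 10 14.

j e~ e~ u~ a j i i e~ e~ j j j u~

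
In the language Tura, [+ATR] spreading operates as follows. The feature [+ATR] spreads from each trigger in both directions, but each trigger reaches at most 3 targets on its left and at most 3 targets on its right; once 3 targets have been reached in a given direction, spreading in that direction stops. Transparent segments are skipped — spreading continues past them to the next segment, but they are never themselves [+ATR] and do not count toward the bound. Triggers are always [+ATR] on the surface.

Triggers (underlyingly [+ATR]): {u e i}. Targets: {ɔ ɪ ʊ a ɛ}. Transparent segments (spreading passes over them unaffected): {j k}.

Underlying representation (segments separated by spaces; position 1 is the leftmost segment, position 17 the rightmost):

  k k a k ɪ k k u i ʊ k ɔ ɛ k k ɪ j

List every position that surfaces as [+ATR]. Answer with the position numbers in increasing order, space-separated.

From /u/ at 8 rightward: 9 /i/ is itself a trigger — this domain ends here.
From /u/ at 8 leftward: 7 /k/ transparent; 6 /k/ transparent; 5 /ɪ/ → [+ATR]; 4 /k/ transparent; 3 /a/ → [+ATR]; 2 /k/ transparent; 1 /k/ transparent; word edge.
From /i/ at 9 rightward: 10 /ʊ/ → [+ATR]; 11 /k/ transparent; 12 /ɔ/ → [+ATR]; 13 /ɛ/ → [+ATR]; bound reached.
From /i/ at 9 leftward: 8 /u/ is itself a trigger — this domain ends here.
Target with no active source: position 16 stays [-ATR].

3 5 8 9 10 12 13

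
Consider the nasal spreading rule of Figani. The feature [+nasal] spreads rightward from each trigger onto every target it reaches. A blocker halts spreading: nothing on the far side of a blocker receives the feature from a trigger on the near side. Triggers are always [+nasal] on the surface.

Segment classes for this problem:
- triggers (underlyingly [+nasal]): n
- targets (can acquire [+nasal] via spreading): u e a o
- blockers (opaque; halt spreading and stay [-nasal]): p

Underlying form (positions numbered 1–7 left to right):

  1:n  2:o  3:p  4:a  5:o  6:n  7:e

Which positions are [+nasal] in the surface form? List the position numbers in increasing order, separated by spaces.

1 2 6 7

From /n/ at 1 rightward: 2 /o/ → [+nasal]; 3 /p/ blocks.
From /n/ at 6 rightward: 7 /e/ → [+nasal]; word edge.
Targets with no active source: positions 4 5 stay [-nasal].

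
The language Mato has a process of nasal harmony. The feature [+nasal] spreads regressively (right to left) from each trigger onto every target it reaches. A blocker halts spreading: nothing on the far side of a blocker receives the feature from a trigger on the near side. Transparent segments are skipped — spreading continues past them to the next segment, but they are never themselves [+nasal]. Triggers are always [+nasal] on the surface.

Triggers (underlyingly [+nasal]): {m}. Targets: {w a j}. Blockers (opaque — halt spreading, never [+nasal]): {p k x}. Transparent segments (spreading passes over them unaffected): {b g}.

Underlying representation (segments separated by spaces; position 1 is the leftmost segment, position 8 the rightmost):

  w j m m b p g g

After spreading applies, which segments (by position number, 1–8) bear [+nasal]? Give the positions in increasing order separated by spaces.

From /m/ at 3 leftward: 2 /j/ → [+nasal]; 1 /w/ → [+nasal]; word edge.
From /m/ at 4 leftward: 3 /m/ is itself a trigger — this domain ends here.

1 2 3 4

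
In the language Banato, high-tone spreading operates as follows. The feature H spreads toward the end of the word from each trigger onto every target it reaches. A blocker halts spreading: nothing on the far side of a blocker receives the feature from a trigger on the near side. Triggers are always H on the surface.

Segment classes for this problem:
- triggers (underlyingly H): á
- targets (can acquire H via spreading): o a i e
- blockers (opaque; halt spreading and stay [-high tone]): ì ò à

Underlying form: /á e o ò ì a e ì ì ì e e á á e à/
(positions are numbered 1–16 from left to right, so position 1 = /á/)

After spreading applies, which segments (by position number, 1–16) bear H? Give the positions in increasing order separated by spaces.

1 2 3 13 14 15

From /á/ at 1 rightward: 2 /e/ → H; 3 /o/ → H; 4 /ò/ blocks.
From /á/ at 13 rightward: 14 /á/ is itself a trigger — this domain ends here.
From /á/ at 14 rightward: 15 /e/ → H; 16 /à/ blocks.
Targets with no active source: positions 6 7 11 12 stay [-high tone].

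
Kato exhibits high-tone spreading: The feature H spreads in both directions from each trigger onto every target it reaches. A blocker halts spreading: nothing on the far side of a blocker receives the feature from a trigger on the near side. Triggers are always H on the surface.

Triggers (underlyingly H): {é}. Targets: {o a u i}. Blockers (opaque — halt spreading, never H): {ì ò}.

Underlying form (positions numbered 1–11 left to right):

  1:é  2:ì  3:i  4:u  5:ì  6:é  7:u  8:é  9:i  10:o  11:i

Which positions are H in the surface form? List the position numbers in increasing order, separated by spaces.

From /é/ at 1 rightward: 2 /ì/ blocks.
From /é/ at 1 leftward: word edge.
From /é/ at 6 rightward: 7 /u/ → H; 8 /é/ is itself a trigger — this domain ends here.
From /é/ at 6 leftward: 5 /ì/ blocks.
From /é/ at 8 rightward: 9 /i/ → H; 10 /o/ → H; 11 /i/ → H; word edge.
From /é/ at 8 leftward: 7 /u/ → H; 6 /é/ is itself a trigger — this domain ends here.
Targets with no active source: positions 3 4 stay [-high tone].

1 6 7 8 9 10 11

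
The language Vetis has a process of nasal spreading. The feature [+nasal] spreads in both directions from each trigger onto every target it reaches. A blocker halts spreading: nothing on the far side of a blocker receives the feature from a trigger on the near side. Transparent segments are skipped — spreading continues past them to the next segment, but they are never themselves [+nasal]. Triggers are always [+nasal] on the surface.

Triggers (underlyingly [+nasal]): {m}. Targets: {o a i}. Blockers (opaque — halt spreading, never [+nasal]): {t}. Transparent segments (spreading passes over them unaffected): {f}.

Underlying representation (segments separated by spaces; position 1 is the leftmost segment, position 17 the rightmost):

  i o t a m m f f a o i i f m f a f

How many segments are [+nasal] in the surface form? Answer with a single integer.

From /m/ at 5 rightward: 6 /m/ is itself a trigger — this domain ends here.
From /m/ at 5 leftward: 4 /a/ → [+nasal]; 3 /t/ blocks.
From /m/ at 6 rightward: 7 /f/ transparent; 8 /f/ transparent; 9 /a/ → [+nasal]; 10 /o/ → [+nasal]; 11 /i/ → [+nasal]; 12 /i/ → [+nasal]; 13 /f/ transparent; 14 /m/ is itself a trigger — this domain ends here.
From /m/ at 6 leftward: 5 /m/ is itself a trigger — this domain ends here.
From /m/ at 14 rightward: 15 /f/ transparent; 16 /a/ → [+nasal]; 17 /f/ transparent; word edge.
From /m/ at 14 leftward: 13 /f/ transparent; 12 /i/ → [+nasal]; 11 /i/ → [+nasal]; 10 /o/ → [+nasal]; 9 /a/ → [+nasal]; 8 /f/ transparent; 7 /f/ transparent; 6 /m/ is itself a trigger — this domain ends here.
Targets with no active source: positions 1 2 stay [-nasal].
[+nasal] positions on the surface: 4 5 6 9 10 11 12 14 16.

9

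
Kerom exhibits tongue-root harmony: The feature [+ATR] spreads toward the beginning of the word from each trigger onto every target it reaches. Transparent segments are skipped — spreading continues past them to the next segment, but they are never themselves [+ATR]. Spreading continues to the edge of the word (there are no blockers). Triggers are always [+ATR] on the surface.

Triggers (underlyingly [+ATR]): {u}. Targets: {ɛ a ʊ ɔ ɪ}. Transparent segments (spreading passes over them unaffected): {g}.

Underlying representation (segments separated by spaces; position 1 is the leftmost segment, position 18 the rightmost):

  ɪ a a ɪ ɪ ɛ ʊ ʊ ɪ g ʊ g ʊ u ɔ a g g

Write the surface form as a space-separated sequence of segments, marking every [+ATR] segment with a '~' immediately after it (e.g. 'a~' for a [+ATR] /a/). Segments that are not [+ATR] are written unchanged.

From /u/ at 14 leftward: 13 /ʊ/ → [+ATR]; 12 /g/ transparent; 11 /ʊ/ → [+ATR]; 10 /g/ transparent; 9 /ɪ/ → [+ATR]; 8 /ʊ/ → [+ATR]; 7 /ʊ/ → [+ATR]; 6 /ɛ/ → [+ATR]; 5 /ɪ/ → [+ATR]; 4 /ɪ/ → [+ATR]; 3 /a/ → [+ATR]; 2 /a/ → [+ATR]; 1 /ɪ/ → [+ATR]; word edge.
Targets with no active source: positions 15 16 stay [-ATR].
[+ATR] positions on the surface: 1 2 3 4 5 6 7 8 9 11 13 14.

ɪ~ a~ a~ ɪ~ ɪ~ ɛ~ ʊ~ ʊ~ ɪ~ g ʊ~ g ʊ~ u~ ɔ a g g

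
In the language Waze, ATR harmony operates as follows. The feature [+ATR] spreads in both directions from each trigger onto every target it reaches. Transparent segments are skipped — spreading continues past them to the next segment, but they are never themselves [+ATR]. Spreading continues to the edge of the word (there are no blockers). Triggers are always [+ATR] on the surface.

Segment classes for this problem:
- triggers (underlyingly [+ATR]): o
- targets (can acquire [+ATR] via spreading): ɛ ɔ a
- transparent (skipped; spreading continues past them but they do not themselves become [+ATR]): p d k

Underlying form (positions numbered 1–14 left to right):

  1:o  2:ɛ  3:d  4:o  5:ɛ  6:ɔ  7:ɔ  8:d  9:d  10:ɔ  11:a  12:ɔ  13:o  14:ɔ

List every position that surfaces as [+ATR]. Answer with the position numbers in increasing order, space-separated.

1 2 4 5 6 7 10 11 12 13 14

From /o/ at 1 rightward: 2 /ɛ/ → [+ATR]; 3 /d/ transparent; 4 /o/ is itself a trigger — this domain ends here.
From /o/ at 1 leftward: word edge.
From /o/ at 4 rightward: 5 /ɛ/ → [+ATR]; 6 /ɔ/ → [+ATR]; 7 /ɔ/ → [+ATR]; 8 /d/ transparent; 9 /d/ transparent; 10 /ɔ/ → [+ATR]; 11 /a/ → [+ATR]; 12 /ɔ/ → [+ATR]; 13 /o/ is itself a trigger — this domain ends here.
From /o/ at 4 leftward: 3 /d/ transparent; 2 /ɛ/ → [+ATR]; 1 /o/ is itself a trigger — this domain ends here.
From /o/ at 13 rightward: 14 /ɔ/ → [+ATR]; word edge.
From /o/ at 13 leftward: 12 /ɔ/ → [+ATR]; 11 /a/ → [+ATR]; 10 /ɔ/ → [+ATR]; 9 /d/ transparent; 8 /d/ transparent; 7 /ɔ/ → [+ATR]; 6 /ɔ/ → [+ATR]; 5 /ɛ/ → [+ATR]; 4 /o/ is itself a trigger — this domain ends here.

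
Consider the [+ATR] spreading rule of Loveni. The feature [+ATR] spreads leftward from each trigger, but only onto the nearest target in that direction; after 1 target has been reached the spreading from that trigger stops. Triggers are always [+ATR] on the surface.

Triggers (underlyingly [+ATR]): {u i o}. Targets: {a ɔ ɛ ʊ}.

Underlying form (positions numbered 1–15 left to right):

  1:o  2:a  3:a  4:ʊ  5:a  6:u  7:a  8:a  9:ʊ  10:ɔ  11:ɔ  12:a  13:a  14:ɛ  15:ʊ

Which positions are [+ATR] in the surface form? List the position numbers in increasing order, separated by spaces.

1 5 6

From /o/ at 1 leftward: word edge.
From /u/ at 6 leftward: 5 /a/ → [+ATR]; bound reached.
Targets with no active source: positions 2 3 4 7 8 9 10 11 12 13 14 15 stay [-ATR].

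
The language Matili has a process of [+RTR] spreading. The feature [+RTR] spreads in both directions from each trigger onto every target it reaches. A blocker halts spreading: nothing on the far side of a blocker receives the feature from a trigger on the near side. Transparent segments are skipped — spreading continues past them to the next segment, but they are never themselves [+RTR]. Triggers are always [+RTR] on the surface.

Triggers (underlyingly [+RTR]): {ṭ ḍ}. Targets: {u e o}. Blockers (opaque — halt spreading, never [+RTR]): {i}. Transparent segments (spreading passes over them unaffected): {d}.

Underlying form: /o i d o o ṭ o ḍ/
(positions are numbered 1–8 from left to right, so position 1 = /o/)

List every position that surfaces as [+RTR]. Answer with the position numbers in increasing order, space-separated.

4 5 6 7 8

From /ṭ/ at 6 rightward: 7 /o/ → [+RTR]; 8 /ḍ/ is itself a trigger — this domain ends here.
From /ṭ/ at 6 leftward: 5 /o/ → [+RTR]; 4 /o/ → [+RTR]; 3 /d/ transparent; 2 /i/ blocks.
From /ḍ/ at 8 rightward: word edge.
From /ḍ/ at 8 leftward: 7 /o/ → [+RTR]; 6 /ṭ/ is itself a trigger — this domain ends here.
Target with no active source: position 1 stays [-emphatic].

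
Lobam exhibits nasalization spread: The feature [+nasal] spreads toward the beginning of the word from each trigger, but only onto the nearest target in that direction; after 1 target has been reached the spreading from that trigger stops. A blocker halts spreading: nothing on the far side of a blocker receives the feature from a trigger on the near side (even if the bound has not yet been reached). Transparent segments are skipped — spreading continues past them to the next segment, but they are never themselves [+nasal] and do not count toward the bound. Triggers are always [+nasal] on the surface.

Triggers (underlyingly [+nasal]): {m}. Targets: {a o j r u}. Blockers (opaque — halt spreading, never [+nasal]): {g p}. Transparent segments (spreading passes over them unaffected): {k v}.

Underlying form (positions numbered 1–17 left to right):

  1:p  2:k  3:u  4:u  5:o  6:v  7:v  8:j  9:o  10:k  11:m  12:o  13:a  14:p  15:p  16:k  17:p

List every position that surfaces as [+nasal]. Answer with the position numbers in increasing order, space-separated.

9 11

From /m/ at 11 leftward: 10 /k/ transparent; 9 /o/ → [+nasal]; bound reached.
Targets with no active source: positions 3 4 5 8 12 13 stay [-nasal].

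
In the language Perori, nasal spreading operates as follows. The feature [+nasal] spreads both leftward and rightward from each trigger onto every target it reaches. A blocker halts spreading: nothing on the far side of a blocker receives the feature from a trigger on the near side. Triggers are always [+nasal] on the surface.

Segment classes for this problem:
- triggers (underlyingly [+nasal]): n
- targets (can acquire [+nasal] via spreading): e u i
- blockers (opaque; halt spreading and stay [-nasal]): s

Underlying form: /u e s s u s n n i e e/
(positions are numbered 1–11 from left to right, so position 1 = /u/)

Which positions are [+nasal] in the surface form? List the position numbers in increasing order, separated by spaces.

7 8 9 10 11

From /n/ at 7 rightward: 8 /n/ is itself a trigger — this domain ends here.
From /n/ at 7 leftward: 6 /s/ blocks.
From /n/ at 8 rightward: 9 /i/ → [+nasal]; 10 /e/ → [+nasal]; 11 /e/ → [+nasal]; word edge.
From /n/ at 8 leftward: 7 /n/ is itself a trigger — this domain ends here.
Targets with no active source: positions 1 2 5 stay [-nasal].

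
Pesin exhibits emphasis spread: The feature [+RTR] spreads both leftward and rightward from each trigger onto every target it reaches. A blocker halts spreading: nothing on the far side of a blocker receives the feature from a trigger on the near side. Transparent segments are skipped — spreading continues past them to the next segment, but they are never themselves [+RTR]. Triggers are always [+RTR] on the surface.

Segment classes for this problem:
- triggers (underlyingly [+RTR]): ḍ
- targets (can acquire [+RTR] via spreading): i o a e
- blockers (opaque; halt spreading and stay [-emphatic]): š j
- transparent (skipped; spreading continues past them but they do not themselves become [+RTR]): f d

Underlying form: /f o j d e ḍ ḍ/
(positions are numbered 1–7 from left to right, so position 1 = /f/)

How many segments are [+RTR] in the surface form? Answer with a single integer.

From /ḍ/ at 6 rightward: 7 /ḍ/ is itself a trigger — this domain ends here.
From /ḍ/ at 6 leftward: 5 /e/ → [+RTR]; 4 /d/ transparent; 3 /j/ blocks.
From /ḍ/ at 7 rightward: word edge.
From /ḍ/ at 7 leftward: 6 /ḍ/ is itself a trigger — this domain ends here.
Target with no active source: position 2 stays [-emphatic].
[+RTR] positions on the surface: 5 6 7.

3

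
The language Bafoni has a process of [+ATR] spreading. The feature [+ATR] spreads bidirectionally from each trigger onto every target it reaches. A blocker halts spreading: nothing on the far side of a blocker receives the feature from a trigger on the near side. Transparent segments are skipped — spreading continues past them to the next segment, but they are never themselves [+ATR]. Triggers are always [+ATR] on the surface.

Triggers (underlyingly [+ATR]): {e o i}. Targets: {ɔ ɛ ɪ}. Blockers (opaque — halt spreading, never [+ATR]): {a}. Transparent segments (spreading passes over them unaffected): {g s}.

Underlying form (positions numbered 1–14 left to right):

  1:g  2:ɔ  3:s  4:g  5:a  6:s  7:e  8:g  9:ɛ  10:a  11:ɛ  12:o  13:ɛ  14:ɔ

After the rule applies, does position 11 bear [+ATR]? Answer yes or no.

yes

From /e/ at 7 rightward: 8 /g/ transparent; 9 /ɛ/ → [+ATR]; 10 /a/ blocks.
From /e/ at 7 leftward: 6 /s/ transparent; 5 /a/ blocks.
From /o/ at 12 rightward: 13 /ɛ/ → [+ATR]; 14 /ɔ/ → [+ATR]; word edge.
From /o/ at 12 leftward: 11 /ɛ/ → [+ATR]; 10 /a/ blocks.
Target with no active source: position 2 stays [-ATR].
[+ATR] positions on the surface: 7 9 11 12 13 14.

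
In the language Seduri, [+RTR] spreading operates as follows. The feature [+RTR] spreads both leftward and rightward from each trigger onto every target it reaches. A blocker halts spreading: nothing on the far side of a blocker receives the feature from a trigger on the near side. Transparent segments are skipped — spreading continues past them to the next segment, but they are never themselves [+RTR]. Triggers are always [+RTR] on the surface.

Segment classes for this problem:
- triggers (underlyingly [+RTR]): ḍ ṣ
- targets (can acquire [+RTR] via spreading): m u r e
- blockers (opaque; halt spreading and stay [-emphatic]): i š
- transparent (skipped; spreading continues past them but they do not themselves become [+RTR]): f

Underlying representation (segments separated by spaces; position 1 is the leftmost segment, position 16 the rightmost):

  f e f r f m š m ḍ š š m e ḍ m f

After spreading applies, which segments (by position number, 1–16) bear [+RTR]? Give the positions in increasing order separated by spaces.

8 9 12 13 14 15

From /ḍ/ at 9 rightward: 10 /š/ blocks.
From /ḍ/ at 9 leftward: 8 /m/ → [+RTR]; 7 /š/ blocks.
From /ḍ/ at 14 rightward: 15 /m/ → [+RTR]; 16 /f/ transparent; word edge.
From /ḍ/ at 14 leftward: 13 /e/ → [+RTR]; 12 /m/ → [+RTR]; 11 /š/ blocks.
Targets with no active source: positions 2 4 6 stay [-emphatic].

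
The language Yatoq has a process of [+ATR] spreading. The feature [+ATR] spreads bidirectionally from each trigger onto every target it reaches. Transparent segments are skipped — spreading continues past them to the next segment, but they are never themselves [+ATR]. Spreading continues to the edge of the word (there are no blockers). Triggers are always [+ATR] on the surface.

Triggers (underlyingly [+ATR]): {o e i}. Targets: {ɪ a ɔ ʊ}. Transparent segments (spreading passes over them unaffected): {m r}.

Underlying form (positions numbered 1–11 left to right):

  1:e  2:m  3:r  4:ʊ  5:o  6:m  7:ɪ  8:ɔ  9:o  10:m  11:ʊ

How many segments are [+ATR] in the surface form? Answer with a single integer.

7

From /e/ at 1 rightward: 2 /m/ transparent; 3 /r/ transparent; 4 /ʊ/ → [+ATR]; 5 /o/ is itself a trigger — this domain ends here.
From /e/ at 1 leftward: word edge.
From /o/ at 5 rightward: 6 /m/ transparent; 7 /ɪ/ → [+ATR]; 8 /ɔ/ → [+ATR]; 9 /o/ is itself a trigger — this domain ends here.
From /o/ at 5 leftward: 4 /ʊ/ → [+ATR]; 3 /r/ transparent; 2 /m/ transparent; 1 /e/ is itself a trigger — this domain ends here.
From /o/ at 9 rightward: 10 /m/ transparent; 11 /ʊ/ → [+ATR]; word edge.
From /o/ at 9 leftward: 8 /ɔ/ → [+ATR]; 7 /ɪ/ → [+ATR]; 6 /m/ transparent; 5 /o/ is itself a trigger — this domain ends here.
[+ATR] positions on the surface: 1 4 5 7 8 9 11.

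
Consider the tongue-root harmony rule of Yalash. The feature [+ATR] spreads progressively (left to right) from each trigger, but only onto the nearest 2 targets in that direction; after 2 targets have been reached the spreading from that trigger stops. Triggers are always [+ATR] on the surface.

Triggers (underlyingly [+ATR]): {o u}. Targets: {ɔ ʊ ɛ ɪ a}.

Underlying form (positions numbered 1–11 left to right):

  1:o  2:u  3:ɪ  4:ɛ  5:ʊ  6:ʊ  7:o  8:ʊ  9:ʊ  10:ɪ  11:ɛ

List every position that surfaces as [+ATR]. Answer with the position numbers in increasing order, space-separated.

From /o/ at 1 rightward: 2 /u/ is itself a trigger — this domain ends here.
From /u/ at 2 rightward: 3 /ɪ/ → [+ATR]; 4 /ɛ/ → [+ATR]; bound reached.
From /o/ at 7 rightward: 8 /ʊ/ → [+ATR]; 9 /ʊ/ → [+ATR]; bound reached.
Targets with no active source: positions 5 6 10 11 stay [-ATR].

1 2 3 4 7 8 9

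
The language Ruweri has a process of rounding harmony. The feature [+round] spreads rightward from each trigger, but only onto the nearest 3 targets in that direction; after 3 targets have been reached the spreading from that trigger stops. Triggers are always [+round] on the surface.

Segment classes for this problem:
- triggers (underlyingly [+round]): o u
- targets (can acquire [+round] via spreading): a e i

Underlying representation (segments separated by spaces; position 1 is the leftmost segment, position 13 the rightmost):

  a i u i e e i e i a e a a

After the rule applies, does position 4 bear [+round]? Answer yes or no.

From /u/ at 3 rightward: 4 /i/ → [+round]; 5 /e/ → [+round]; 6 /e/ → [+round]; bound reached.
Targets with no active source: positions 1 2 7 8 9 10 11 12 13 stay [-round].
[+round] positions on the surface: 3 4 5 6.

yes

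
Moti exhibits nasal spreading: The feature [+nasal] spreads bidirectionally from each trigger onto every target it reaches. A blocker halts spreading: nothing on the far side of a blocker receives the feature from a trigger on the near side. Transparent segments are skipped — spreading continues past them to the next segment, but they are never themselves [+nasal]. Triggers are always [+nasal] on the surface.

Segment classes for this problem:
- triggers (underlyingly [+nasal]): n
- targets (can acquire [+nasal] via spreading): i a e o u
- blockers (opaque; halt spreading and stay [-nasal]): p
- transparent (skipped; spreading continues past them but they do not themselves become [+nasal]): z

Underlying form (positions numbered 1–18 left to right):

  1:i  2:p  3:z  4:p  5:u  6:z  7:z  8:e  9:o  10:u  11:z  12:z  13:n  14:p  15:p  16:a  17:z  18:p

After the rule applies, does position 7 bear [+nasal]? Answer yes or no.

From /n/ at 13 rightward: 14 /p/ blocks.
From /n/ at 13 leftward: 12 /z/ transparent; 11 /z/ transparent; 10 /u/ → [+nasal]; 9 /o/ → [+nasal]; 8 /e/ → [+nasal]; 7 /z/ transparent; 6 /z/ transparent; 5 /u/ → [+nasal]; 4 /p/ blocks.
Targets with no active source: positions 1 16 stay [-nasal].
[+nasal] positions on the surface: 5 8 9 10 13.

no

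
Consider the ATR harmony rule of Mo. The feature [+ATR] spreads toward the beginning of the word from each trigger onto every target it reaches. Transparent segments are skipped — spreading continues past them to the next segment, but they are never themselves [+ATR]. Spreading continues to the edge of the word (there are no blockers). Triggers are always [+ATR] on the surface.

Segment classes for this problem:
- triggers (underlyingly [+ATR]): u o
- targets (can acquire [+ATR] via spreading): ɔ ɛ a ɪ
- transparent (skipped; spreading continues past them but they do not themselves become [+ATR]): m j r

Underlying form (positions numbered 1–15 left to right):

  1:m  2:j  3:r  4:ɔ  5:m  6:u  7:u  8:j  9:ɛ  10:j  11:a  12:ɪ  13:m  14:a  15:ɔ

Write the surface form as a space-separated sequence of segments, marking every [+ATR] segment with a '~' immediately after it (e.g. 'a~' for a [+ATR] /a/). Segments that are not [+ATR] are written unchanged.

From /u/ at 6 leftward: 5 /m/ transparent; 4 /ɔ/ → [+ATR]; 3 /r/ transparent; 2 /j/ transparent; 1 /m/ transparent; word edge.
From /u/ at 7 leftward: 6 /u/ is itself a trigger — this domain ends here.
Targets with no active source: positions 9 11 12 14 15 stay [-ATR].
[+ATR] positions on the surface: 4 6 7.

m j r ɔ~ m u~ u~ j ɛ j a ɪ m a ɔ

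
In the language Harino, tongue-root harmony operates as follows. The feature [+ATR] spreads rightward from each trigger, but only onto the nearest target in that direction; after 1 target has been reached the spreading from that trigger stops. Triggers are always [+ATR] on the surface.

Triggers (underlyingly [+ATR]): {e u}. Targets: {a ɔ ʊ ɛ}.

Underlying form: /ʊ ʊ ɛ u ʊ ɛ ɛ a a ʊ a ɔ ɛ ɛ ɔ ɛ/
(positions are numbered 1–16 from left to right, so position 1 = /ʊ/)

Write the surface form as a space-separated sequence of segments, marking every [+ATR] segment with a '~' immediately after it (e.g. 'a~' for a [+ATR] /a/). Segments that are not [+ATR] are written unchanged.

From /u/ at 4 rightward: 5 /ʊ/ → [+ATR]; bound reached.
Targets with no active source: positions 1 2 3 6 7 8 9 10 11 12 13 14 15 16 stay [-ATR].
[+ATR] positions on the surface: 4 5.

ʊ ʊ ɛ u~ ʊ~ ɛ ɛ a a ʊ a ɔ ɛ ɛ ɔ ɛ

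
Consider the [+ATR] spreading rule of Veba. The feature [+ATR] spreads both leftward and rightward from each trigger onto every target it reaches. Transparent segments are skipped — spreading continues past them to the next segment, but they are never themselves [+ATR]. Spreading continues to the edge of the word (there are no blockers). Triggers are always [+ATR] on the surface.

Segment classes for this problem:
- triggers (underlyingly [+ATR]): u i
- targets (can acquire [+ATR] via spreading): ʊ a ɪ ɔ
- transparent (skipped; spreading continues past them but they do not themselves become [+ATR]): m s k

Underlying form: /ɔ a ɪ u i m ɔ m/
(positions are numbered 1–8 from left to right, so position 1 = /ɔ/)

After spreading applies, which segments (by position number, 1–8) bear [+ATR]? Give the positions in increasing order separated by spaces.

From /u/ at 4 rightward: 5 /i/ is itself a trigger — this domain ends here.
From /u/ at 4 leftward: 3 /ɪ/ → [+ATR]; 2 /a/ → [+ATR]; 1 /ɔ/ → [+ATR]; word edge.
From /i/ at 5 rightward: 6 /m/ transparent; 7 /ɔ/ → [+ATR]; 8 /m/ transparent; word edge.
From /i/ at 5 leftward: 4 /u/ is itself a trigger — this domain ends here.

1 2 3 4 5 7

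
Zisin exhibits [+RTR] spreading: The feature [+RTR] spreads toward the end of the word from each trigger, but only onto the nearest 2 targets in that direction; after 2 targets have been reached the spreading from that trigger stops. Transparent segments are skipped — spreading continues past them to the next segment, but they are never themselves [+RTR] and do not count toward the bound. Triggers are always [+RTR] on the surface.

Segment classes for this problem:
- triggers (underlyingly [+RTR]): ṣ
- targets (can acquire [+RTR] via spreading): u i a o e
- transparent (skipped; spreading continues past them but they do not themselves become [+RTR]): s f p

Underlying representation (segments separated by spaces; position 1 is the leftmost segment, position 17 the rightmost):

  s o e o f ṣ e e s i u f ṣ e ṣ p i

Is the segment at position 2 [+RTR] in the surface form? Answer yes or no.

From /ṣ/ at 6 rightward: 7 /e/ → [+RTR]; 8 /e/ → [+RTR]; bound reached.
From /ṣ/ at 13 rightward: 14 /e/ → [+RTR]; 15 /ṣ/ is itself a trigger — this domain ends here.
From /ṣ/ at 15 rightward: 16 /p/ transparent; 17 /i/ → [+RTR]; word edge.
Targets with no active source: positions 2 3 4 10 11 stay [-emphatic].
[+RTR] positions on the surface: 6 7 8 13 14 15 17.

no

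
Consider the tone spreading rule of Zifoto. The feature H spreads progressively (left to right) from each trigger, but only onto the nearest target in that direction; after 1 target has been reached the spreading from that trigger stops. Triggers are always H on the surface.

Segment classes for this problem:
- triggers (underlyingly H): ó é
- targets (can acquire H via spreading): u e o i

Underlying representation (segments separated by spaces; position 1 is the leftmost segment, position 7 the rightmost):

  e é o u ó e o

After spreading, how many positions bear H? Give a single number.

4

From /é/ at 2 rightward: 3 /o/ → H; bound reached.
From /ó/ at 5 rightward: 6 /e/ → H; bound reached.
Targets with no active source: positions 1 4 7 stay [-high tone].
H positions on the surface: 2 3 5 6.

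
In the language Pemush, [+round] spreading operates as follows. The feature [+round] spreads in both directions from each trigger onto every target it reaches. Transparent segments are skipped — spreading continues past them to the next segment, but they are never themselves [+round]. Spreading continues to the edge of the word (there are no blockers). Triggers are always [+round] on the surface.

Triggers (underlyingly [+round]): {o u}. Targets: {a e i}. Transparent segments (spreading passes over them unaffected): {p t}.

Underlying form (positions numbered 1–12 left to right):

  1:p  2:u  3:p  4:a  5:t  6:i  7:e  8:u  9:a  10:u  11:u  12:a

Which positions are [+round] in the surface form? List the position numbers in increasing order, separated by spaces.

From /u/ at 2 rightward: 3 /p/ transparent; 4 /a/ → [+round]; 5 /t/ transparent; 6 /i/ → [+round]; 7 /e/ → [+round]; 8 /u/ is itself a trigger — this domain ends here.
From /u/ at 2 leftward: 1 /p/ transparent; word edge.
From /u/ at 8 rightward: 9 /a/ → [+round]; 10 /u/ is itself a trigger — this domain ends here.
From /u/ at 8 leftward: 7 /e/ → [+round]; 6 /i/ → [+round]; 5 /t/ transparent; 4 /a/ → [+round]; 3 /p/ transparent; 2 /u/ is itself a trigger — this domain ends here.
From /u/ at 10 rightward: 11 /u/ is itself a trigger — this domain ends here.
From /u/ at 10 leftward: 9 /a/ → [+round]; 8 /u/ is itself a trigger — this domain ends here.
From /u/ at 11 rightward: 12 /a/ → [+round]; word edge.
From /u/ at 11 leftward: 10 /u/ is itself a trigger — this domain ends here.

2 4 6 7 8 9 10 11 12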